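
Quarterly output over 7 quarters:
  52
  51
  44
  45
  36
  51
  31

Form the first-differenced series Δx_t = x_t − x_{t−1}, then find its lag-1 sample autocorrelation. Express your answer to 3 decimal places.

-0.668

First differences Δx: -1, -7, 1, -9, 15, -20
Mean of differences = -3.5000
Numerator Σ(Δx_t−Δx̄)(Δx_{t+1}−Δx̄) = -456.2500
Denominator Σ(Δx_t−Δx̄)² = 683.5000
r_1(Δx) = -456.2500 / 683.5000 = -0.668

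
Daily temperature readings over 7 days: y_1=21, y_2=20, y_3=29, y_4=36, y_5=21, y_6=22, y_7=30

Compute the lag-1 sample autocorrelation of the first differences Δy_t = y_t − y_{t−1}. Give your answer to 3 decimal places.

First differences Δy: -1, 9, 7, -15, 1, 8
Mean of differences = 1.5000
Numerator Σ(Δy_t−Δȳ)(Δy_{t+1}−Δȳ) = -63.2500
Denominator Σ(Δy_t−Δȳ)² = 407.5000
r_1(Δy) = -63.2500 / 407.5000 = -0.155

-0.155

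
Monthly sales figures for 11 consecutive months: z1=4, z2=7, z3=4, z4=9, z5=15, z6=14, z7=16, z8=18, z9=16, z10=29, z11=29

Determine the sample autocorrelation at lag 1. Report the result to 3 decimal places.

0.610

Mean z̄ = (4 + 7 + 4 + 9 + 15 + 14 + 16 + 18 + 16 + 29 + 29)/11 = 14.6364
Numerator Σ_{t=1}^{10}(z_t−z̄)(z_{t+1}−z̄) = 454.3223
Denominator Σ(z_t−z̄)² = 744.5455
r_1 = 454.3223 / 744.5455 = 0.610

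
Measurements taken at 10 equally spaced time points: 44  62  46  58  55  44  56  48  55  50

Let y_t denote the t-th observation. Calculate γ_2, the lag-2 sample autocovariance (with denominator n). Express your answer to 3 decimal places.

Mean ȳ = (44 + 62 + 46 + 58 + 55 + 44 + 56 + 48 + 55 + 50)/10 = 51.8000
Σ_{t=1}^{8}(y_t−ȳ)(y_{t+2}−ȳ) = 104.9200
γ_2 = 104.9200 / 10 = 10.492

10.492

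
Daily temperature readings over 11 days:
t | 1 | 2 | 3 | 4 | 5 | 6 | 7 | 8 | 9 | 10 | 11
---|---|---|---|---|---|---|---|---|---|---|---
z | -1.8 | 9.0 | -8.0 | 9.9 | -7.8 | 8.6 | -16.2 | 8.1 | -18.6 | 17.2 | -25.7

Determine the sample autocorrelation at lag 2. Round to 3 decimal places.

Mean z̄ = (-1.8 + 9.0 − 8.0 + 9.9 − 7.8 + 8.6 − 16.2 + 8.1 − 18.6 + 17.2 − 25.7)/11 = -2.3000
Numerator Σ_{t=1}^{9}(z_t−z̄)(z_{t+2}−z̄) = 1299.9400
Denominator Σ(z_t−z̄)² = 1953.2000
r_2 = 1299.9400 / 1953.2000 = 0.666

0.666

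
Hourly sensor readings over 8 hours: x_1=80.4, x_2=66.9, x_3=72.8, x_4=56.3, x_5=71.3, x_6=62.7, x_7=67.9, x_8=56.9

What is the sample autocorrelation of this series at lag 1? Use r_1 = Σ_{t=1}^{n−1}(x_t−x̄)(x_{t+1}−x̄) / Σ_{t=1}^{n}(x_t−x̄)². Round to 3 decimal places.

Mean x̄ = (80.4 + 66.9 + 72.8 + 56.3 + 71.3 + 62.7 + 67.9 + 56.9)/8 = 66.9000
Σ(x_t−x̄)(x_{t+1}−x̄) = (0.0000) + (0.0000) + (-62.5400) + (-46.6400) + (-18.4800) + (-4.2000) + (-10.0000) = -141.8600
Denominator Σ(x_t−x̄)² = 467.4200
r_1 = -141.8600 / 467.4200 = -0.303

-0.303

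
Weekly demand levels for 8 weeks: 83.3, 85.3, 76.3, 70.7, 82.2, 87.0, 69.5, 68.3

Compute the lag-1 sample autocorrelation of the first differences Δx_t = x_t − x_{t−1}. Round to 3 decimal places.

-0.143

First differences Δx: 2.0, -9.0, -5.6, 11.5, 4.8, -17.5, -1.2
Mean of differences = -2.1429
Numerator Σ(Δx_t−Δx̄)(Δx_{t+1}−Δx̄) = -78.2490
Denominator Σ(Δx_t−Δx̄)² = 547.1971
r_1(Δx) = -78.2490 / 547.1971 = -0.143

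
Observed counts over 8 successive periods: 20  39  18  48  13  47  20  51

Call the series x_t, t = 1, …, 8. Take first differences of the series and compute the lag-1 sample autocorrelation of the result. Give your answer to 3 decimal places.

-0.880

First differences Δx: 19, -21, 30, -35, 34, -27, 31
Mean of differences = 4.4286
Numerator Σ(Δx_t−Δx̄)(Δx_{t+1}−Δx̄) = -4959.4694
Denominator Σ(Δx_t−Δx̄)² = 5635.7143
r_1(Δx) = -4959.4694 / 5635.7143 = -0.880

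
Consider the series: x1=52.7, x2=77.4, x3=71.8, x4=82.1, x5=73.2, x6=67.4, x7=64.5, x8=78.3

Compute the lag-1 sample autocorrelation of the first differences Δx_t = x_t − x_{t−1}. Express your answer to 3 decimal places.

First differences Δx: 24.7, -5.6, 10.3, -8.9, -5.8, -2.9, 13.8
Mean of differences = 3.6571
Numerator Σ(Δx_t−Δx̄)(Δx_{t+1}−Δx̄) = -225.4476
Denominator Σ(Δx_t−Δx̄)² = 965.6171
r_1(Δx) = -225.4476 / 965.6171 = -0.233

-0.233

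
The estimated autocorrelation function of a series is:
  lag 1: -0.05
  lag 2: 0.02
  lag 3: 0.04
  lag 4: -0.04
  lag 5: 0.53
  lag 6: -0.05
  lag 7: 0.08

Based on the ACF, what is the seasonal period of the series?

5

The largest autocorrelation is r_5 = 0.53; the remaining lags stay at or below 0.08.
The dominant spike at lag 5 indicates a seasonal period of 5.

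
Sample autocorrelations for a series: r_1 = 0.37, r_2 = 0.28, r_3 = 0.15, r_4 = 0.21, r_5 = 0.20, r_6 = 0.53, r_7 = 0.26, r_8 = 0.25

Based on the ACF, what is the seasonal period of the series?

6

The largest autocorrelation is r_6 = 0.53; the remaining lags stay at or below 0.37. The elevated value at lag 1 (0.37), dropping to 0.28 at lag 2, reflects decaying short-term dependence rather than seasonality.
The dominant spike at lag 6 indicates a seasonal period of 6.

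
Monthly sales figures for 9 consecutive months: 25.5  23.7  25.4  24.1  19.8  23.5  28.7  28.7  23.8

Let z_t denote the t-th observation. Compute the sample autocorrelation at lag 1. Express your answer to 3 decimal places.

Mean z̄ = (25.5 + 23.7 + 25.4 + 24.1 + 19.8 + 23.5 + 28.7 + 28.7 + 23.8)/9 = 24.8000
Numerator Σ_{t=1}^{8}(z_t−z̄)(z_{t+1}−z̄) = 14.3900
Denominator Σ(z_t−z̄)² = 60.6600
r_1 = 14.3900 / 60.6600 = 0.237

0.237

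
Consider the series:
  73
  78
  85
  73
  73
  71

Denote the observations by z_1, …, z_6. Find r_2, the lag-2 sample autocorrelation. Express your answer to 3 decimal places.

-0.314

Mean z̄ = (73 + 78 + 85 + 73 + 73 + 71)/6 = 75.5000
Numerator Σ_{t=1}^{4}(z_t−z̄)(z_{t+2}−z̄) = -42.5000
Denominator Σ(z_t−z̄)² = 135.5000
r_2 = -42.5000 / 135.5000 = -0.314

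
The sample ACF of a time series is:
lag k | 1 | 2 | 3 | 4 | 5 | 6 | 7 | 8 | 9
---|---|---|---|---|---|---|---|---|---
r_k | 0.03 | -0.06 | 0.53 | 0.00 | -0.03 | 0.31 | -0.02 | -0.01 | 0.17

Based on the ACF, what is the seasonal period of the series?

3

The largest autocorrelation is r_3 = 0.53, with weaker echoes at lags 6 (0.31) and 9 (0.17); the remaining lags stay at or below 0.03.
The dominant spike at lag 3 indicates a seasonal period of 3.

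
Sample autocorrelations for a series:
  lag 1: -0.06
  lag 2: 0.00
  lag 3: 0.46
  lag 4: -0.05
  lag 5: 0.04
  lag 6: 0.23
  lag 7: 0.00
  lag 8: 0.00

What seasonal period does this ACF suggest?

3

The largest autocorrelation is r_3 = 0.46, with a weaker echo at lag 6 (0.23); the remaining lags stay at or below 0.04.
The dominant spike at lag 3 indicates a seasonal period of 3.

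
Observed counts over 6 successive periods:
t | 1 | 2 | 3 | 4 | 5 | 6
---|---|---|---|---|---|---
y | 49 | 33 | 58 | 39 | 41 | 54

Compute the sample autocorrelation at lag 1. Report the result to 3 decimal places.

-0.628

Mean ȳ = (49 + 33 + 58 + 39 + 41 + 54)/6 = 45.6667
Deviations from mean: 3.3333, -12.6667, 12.3333, -6.6667, -4.6667, 8.3333
Numerator Σ_{t=1}^{5}(y_t−ȳ)(y_{t+1}−ȳ) = -288.4444
Denominator Σ(y_t−ȳ)² = 459.3333
r_1 = -288.4444 / 459.3333 = -0.628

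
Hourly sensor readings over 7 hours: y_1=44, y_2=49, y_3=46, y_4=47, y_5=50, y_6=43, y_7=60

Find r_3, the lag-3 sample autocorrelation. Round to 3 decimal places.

Mean ȳ = (44 + 49 + 46 + 47 + 50 + 43 + 60)/7 = 48.4286
Deviations from mean: -4.4286, 0.5714, -2.4286, -1.4286, 1.5714, -5.4286, 11.5714
Σ(y_t−ȳ)(y_{t+3}−ȳ) = (6.3265) + (0.8980) + (13.1837) + (-16.5306) = 3.8776
Denominator Σ(y_t−ȳ)² = 193.7143
r_3 = 3.8776 / 193.7143 = 0.020

0.020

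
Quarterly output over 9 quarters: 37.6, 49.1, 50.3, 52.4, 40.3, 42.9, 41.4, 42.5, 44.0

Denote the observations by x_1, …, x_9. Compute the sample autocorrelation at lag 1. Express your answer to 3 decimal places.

0.133

Mean x̄ = (37.6 + 49.1 + 50.3 + 52.4 + 40.3 + 42.9 + 41.4 + 42.5 + 44.0)/9 = 44.5000
Numerator Σ_{t=1}^{8}(x_t−x̄)(x_{t+1}−x̄) = 26.4600
Denominator Σ(x_t−x̄)² = 198.8800
r_1 = 26.4600 / 198.8800 = 0.133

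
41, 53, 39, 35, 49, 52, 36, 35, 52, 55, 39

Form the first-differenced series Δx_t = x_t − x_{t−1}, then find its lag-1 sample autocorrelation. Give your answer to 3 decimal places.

First differences Δx: 12, -14, -4, 14, 3, -16, -1, 17, 3, -16
Mean of differences = -0.2000
Numerator Σ(Δx_t−Δx̄)(Δx_{t+1}−Δx̄) = -171.6400
Denominator Σ(Δx_t−Δx̄)² = 1371.6000
r_1(Δx) = -171.6400 / 1371.6000 = -0.125

-0.125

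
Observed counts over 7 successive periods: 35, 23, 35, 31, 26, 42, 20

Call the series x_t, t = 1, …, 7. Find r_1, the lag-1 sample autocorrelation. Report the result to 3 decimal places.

-0.665

Mean x̄ = (35 + 23 + 35 + 31 + 26 + 42 + 20)/7 = 30.2857
Numerator Σ_{t=1}^{6}(x_t−x̄)(x_{t+1}−x̄) = -239.0816
Denominator Σ(x_t−x̄)² = 359.4286
r_1 = -239.0816 / 359.4286 = -0.665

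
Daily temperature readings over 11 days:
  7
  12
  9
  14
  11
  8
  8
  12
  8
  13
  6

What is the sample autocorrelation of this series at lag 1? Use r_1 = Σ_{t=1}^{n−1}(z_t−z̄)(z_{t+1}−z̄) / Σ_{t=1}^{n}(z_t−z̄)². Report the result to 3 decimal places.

-0.434

Mean z̄ = (7 + 12 + 9 + 14 + 11 + 8 + 8 + 12 + 8 + 13 + 6)/11 = 9.8182
Numerator Σ_{t=1}^{10}(z_t−z̄)(z_{t+1}−z̄) = -31.1240
Denominator Σ(z_t−z̄)² = 71.6364
r_1 = -31.1240 / 71.6364 = -0.434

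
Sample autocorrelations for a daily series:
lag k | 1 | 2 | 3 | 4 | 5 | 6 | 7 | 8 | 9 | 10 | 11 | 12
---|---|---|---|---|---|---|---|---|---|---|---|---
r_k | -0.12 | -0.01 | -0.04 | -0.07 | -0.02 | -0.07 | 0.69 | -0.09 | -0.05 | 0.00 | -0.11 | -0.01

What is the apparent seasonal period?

7

The largest autocorrelation is r_7 = 0.69; the remaining lags stay at or below 0.00.
The dominant spike at lag 7 indicates a seasonal period of 7.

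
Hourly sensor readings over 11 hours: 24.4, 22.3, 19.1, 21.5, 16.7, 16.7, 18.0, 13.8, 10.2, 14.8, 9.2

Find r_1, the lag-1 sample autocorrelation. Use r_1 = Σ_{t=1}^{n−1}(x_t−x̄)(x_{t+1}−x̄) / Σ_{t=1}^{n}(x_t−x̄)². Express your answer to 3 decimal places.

Mean x̄ = (24.4 + 22.3 + 19.1 + 21.5 + 16.7 + 16.7 + 18.0 + 13.8 + 10.2 + 14.8 + 9.2)/11 = 16.9727
Numerator Σ_{t=1}^{10}(x_t−x̄)(x_{t+1}−x̄) = 108.9220
Denominator Σ(x_t−x̄)² = 230.8418
r_1 = 108.9220 / 230.8418 = 0.472

0.472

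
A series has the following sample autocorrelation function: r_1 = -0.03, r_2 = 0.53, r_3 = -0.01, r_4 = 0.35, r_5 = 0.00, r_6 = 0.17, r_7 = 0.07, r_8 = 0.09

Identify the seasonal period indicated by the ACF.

The largest autocorrelation is r_2 = 0.53, with weaker echoes at lags 4 (0.35) and 6 (0.17); the remaining lags stay at or below 0.09.
The dominant spike at lag 2 indicates a seasonal period of 2.

2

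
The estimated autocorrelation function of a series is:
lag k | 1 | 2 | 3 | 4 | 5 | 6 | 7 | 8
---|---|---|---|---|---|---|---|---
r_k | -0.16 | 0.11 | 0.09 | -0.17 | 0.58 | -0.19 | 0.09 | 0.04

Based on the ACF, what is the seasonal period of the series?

5

The largest autocorrelation is r_5 = 0.58; the remaining lags stay at or below 0.11.
The dominant spike at lag 5 indicates a seasonal period of 5.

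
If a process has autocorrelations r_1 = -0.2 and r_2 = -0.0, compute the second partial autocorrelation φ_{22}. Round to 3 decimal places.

φ_{22} = (r_2 − r_1²) / (1 − r_1²)
r_1² = (-0.2)² = 0.04
Numerator = -0.0 − 0.0400 = -0.0400; denominator = 1 − 0.0400 = 0.9600
φ_{22} = -0.0400 / 0.9600 = -0.042

-0.042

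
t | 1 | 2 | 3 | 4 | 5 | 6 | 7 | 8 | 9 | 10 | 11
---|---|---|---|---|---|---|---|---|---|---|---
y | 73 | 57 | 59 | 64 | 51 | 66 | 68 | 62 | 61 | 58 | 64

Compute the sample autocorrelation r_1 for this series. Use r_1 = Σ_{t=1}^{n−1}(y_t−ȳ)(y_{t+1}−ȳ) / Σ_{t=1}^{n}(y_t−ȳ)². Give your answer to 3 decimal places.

-0.258

Mean ȳ = (73 + 57 + 59 + 64 + 51 + 66 + 68 + 62 + 61 + 58 + 64)/11 = 62.0909
Numerator Σ_{t=1}^{10}(y_t−ȳ)(y_{t+1}−ȳ) = -90.9174
Denominator Σ(y_t−ȳ)² = 352.9091
r_1 = -90.9174 / 352.9091 = -0.258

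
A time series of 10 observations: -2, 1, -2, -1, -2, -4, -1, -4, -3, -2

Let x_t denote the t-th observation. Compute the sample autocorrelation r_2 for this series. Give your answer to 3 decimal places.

0.200

Mean x̄ = (-2 + 1 − 2 − 1 − 2 − 4 − 1 − 4 − 3 − 2)/10 = -2.0000
Numerator Σ_{t=1}^{8}(x_t−x̄)(x_{t+2}−x̄) = 4.0000
Denominator Σ(x_t−x̄)² = 20.0000
r_2 = 4.0000 / 20.0000 = 0.200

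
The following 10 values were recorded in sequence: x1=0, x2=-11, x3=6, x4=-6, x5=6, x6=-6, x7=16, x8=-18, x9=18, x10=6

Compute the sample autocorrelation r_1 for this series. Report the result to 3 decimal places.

Mean x̄ = (0 − 11 + 6 − 6 + 6 − 6 + 16 − 18 + 18 + 6)/10 = 1.1000
Numerator Σ_{t=1}^{9}(x_t−x̄)(x_{t+1}−x̄) = -780.7100
Denominator Σ(x_t−x̄)² = 1192.9000
r_1 = -780.7100 / 1192.9000 = -0.654

-0.654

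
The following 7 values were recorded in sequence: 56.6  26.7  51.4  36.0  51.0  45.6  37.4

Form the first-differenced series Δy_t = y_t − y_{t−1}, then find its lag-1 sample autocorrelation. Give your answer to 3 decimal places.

-0.668

First differences Δy: -29.9, 24.7, -15.4, 15.0, -5.4, -8.2
Mean of differences = -3.2000
Numerator Σ(Δy_t−Δȳ)(Δy_{t+1}−Δȳ) = -1336.3900
Denominator Σ(Δy_t−Δȳ)² = 2001.2200
r_1(Δy) = -1336.3900 / 2001.2200 = -0.668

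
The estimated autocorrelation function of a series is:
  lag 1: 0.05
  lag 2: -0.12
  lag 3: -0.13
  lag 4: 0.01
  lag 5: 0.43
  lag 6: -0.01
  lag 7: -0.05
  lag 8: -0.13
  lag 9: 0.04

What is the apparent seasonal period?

The largest autocorrelation is r_5 = 0.43; the remaining lags stay at or below 0.05.
The dominant spike at lag 5 indicates a seasonal period of 5.

5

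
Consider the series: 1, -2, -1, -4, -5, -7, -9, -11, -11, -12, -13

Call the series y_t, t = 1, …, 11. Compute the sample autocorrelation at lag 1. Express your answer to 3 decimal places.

0.716

Mean ȳ = (1 − 2 − 1 − 4 − 5 − 7 − 9 − 11 − 11 − 12 − 13)/11 = -6.7273
Numerator Σ_{t=1}^{10}(y_t−ȳ)(y_{t+1}−ȳ) = 167.6529
Denominator Σ(y_t−ȳ)² = 234.1818
r_1 = 167.6529 / 234.1818 = 0.716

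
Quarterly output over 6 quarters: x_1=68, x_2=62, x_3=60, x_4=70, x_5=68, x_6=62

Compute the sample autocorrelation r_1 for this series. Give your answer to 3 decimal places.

-0.151

Mean x̄ = (68 + 62 + 60 + 70 + 68 + 62)/6 = 65.0000
Deviations from mean: 3.0000, -3.0000, -5.0000, 5.0000, 3.0000, -3.0000
Σ(x_t−x̄)(x_{t+1}−x̄) = (-9.0000) + (15.0000) + (-25.0000) + (15.0000) + (-9.0000) = -13.0000
Denominator Σ(x_t−x̄)² = 86.0000
r_1 = -13.0000 / 86.0000 = -0.151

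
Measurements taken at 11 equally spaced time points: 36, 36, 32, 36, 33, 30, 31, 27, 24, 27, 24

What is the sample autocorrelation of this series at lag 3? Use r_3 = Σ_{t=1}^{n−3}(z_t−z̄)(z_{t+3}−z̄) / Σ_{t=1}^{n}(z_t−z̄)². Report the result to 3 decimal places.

0.294

Mean z̄ = (36 + 36 + 32 + 36 + 33 + 30 + 31 + 27 + 24 + 27 + 24)/11 = 30.5455
Numerator Σ_{t=1}^{8}(z_t−z̄)(z_{t+3}−z̄) = 61.2893
Denominator Σ(z_t−z̄)² = 208.7273
r_3 = 61.2893 / 208.7273 = 0.294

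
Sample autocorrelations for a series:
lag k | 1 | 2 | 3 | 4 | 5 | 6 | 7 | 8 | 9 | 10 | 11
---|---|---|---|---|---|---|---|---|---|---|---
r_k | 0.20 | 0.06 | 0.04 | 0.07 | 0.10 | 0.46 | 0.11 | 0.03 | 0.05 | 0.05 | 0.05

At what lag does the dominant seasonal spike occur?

The largest autocorrelation is r_6 = 0.46; the remaining lags stay at or below 0.20. The elevated value at lag 1 (0.20), dropping to 0.06 at lag 2, reflects decaying short-term dependence rather than seasonality.
The dominant spike at lag 6 indicates a seasonal period of 6.

6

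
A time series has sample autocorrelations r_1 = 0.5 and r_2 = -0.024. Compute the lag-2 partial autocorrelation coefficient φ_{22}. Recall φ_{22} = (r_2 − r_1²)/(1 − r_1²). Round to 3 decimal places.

φ_{22} = (r_2 − r_1²) / (1 − r_1²)
r_1² = (0.5)² = 0.25
Numerator = -0.024 − 0.2500 = -0.2740; denominator = 1 − 0.2500 = 0.7500
φ_{22} = -0.2740 / 0.7500 = -0.365

-0.365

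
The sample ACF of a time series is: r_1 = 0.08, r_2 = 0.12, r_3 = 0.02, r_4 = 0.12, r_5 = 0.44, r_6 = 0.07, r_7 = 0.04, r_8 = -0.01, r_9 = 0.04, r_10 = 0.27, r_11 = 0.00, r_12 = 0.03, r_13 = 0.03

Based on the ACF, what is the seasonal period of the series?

5

The largest autocorrelation is r_5 = 0.44, with a weaker echo at lag 10 (0.27); the remaining lags stay at or below 0.12.
The dominant spike at lag 5 indicates a seasonal period of 5.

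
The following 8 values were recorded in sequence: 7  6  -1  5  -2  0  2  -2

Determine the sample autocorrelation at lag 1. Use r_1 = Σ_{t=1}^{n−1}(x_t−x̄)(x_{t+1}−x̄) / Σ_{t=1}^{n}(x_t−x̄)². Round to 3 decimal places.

Mean x̄ = (7 + 6 − 1 + 5 − 2 + 0 + 2 − 2)/8 = 1.8750
Numerator Σ_{t=1}^{7}(x_t−x̄)(x_{t+1}−x̄) = -5.2656
Denominator Σ(x_t−x̄)² = 94.8750
r_1 = -5.2656 / 94.8750 = -0.056

-0.056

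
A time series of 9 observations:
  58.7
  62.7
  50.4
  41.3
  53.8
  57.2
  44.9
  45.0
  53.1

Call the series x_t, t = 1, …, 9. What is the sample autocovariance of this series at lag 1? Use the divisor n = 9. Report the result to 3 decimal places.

7.332

Mean x̄ = (58.7 + 62.7 + 50.4 + 41.3 + 53.8 + 57.2 + 44.9 + 45.0 + 53.1)/9 = 51.9000
Σ_{t=1}^{8}(x_t−x̄)(x_{t+1}−x̄) = 65.9900
γ_1 = 65.9900 / 9 = 7.332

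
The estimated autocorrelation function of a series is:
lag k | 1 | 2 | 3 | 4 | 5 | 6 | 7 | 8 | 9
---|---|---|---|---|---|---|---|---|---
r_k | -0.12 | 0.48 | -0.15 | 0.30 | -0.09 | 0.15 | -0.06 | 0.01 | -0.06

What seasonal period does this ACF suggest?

The largest autocorrelation is r_2 = 0.48, with weaker echoes at lags 4 (0.30) and 6 (0.15); the remaining lags stay at or below 0.01.
The dominant spike at lag 2 indicates a seasonal period of 2.

2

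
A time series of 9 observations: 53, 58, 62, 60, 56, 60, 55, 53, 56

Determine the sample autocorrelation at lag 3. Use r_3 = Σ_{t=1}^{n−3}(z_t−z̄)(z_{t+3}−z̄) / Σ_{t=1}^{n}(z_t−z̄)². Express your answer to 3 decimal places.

-0.037

Mean z̄ = (53 + 58 + 62 + 60 + 56 + 60 + 55 + 53 + 56)/9 = 57.0000
Σ(z_t−z̄)(z_{t+3}−z̄) = (-12.0000) + (-1.0000) + (15.0000) + (-6.0000) + (4.0000) + (-3.0000) = -3.0000
Denominator Σ(z_t−z̄)² = 82.0000
r_3 = -3.0000 / 82.0000 = -0.037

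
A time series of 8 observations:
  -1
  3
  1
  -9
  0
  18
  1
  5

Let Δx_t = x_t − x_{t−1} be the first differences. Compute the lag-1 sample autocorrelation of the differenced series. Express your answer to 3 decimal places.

-0.350

First differences Δx: 4, -2, -10, 9, 18, -17, 4
Mean of differences = 0.8571
Numerator Σ(Δx_t−Δx̄)(Δx_{t+1}−Δx̄) = -289.0204
Denominator Σ(Δx_t−Δx̄)² = 824.8571
r_1(Δx) = -289.0204 / 824.8571 = -0.350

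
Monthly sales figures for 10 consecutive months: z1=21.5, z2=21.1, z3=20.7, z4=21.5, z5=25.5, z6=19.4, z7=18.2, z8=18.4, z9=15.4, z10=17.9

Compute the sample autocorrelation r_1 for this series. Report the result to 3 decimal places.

0.431

Mean z̄ = (21.5 + 21.1 + 20.7 + 21.5 + 25.5 + 19.4 + 18.2 + 18.4 + 15.4 + 17.9)/10 = 19.9600
Numerator Σ_{t=1}^{9}(z_t−z̄)(z_{t+1}−z̄) = 29.4064
Denominator Σ(z_t−z̄)² = 68.1640
r_1 = 29.4064 / 68.1640 = 0.431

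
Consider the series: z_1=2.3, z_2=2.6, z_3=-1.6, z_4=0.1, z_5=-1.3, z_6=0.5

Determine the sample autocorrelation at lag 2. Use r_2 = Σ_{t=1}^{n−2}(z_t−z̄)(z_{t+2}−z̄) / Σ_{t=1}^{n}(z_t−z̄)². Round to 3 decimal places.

-0.066

Mean z̄ = (2.3 + 2.6 − 1.6 + 0.1 − 1.3 + 0.5)/6 = 0.4333
Numerator Σ_{t=1}^{4}(z_t−z̄)(z_{t+2}−z̄) = -1.0156
Denominator Σ(z_t−z̄)² = 15.4333
r_2 = -1.0156 / 15.4333 = -0.066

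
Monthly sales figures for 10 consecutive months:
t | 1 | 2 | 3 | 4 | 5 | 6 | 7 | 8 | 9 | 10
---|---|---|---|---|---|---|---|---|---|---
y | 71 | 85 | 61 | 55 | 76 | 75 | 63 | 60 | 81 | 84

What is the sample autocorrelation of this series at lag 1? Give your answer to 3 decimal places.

Mean ȳ = (71 + 85 + 61 + 55 + 76 + 75 + 63 + 60 + 81 + 84)/10 = 71.1000
Numerator Σ_{t=1}^{9}(y_t−ȳ)(y_{t+1}−ȳ) = 37.1900
Denominator Σ(y_t−ȳ)² = 1046.9000
r_1 = 37.1900 / 1046.9000 = 0.036

0.036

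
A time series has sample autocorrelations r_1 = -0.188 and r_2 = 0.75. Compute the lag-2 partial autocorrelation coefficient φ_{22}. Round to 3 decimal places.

0.741

φ_{22} = (r_2 − r_1²) / (1 − r_1²)
r_1² = (-0.188)² = 0.035344
Numerator = 0.75 − 0.0353 = 0.7147; denominator = 1 − 0.0353 = 0.9647
φ_{22} = 0.7147 / 0.9647 = 0.741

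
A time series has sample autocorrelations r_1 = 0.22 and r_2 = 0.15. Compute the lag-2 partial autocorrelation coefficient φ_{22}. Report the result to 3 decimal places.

φ_{22} = (r_2 − r_1²) / (1 − r_1²)
r_1² = (0.22)² = 0.0484
Numerator = 0.15 − 0.0484 = 0.1016; denominator = 1 − 0.0484 = 0.9516
φ_{22} = 0.1016 / 0.9516 = 0.107

0.107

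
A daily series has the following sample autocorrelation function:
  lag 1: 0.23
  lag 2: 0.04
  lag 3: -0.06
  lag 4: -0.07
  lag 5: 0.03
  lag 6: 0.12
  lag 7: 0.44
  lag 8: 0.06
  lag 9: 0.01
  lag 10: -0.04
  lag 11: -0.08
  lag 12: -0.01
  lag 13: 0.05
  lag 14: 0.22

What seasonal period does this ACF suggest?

The largest autocorrelation is r_7 = 0.44; the remaining lags stay at or below 0.23. The elevated value at lag 1 (0.23), dropping to 0.04 at lag 2, reflects decaying short-term dependence rather than seasonality.
The dominant spike at lag 7 indicates a seasonal period of 7.

7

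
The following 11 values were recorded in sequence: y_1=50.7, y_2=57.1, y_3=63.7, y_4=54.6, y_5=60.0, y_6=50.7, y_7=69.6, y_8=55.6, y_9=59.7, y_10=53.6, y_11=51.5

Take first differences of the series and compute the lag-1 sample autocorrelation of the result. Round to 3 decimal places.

-0.701

First differences Δy: 6.4, 6.6, -9.1, 5.4, -9.3, 18.9, -14.0, 4.1, -6.1, -2.1
Mean of differences = 0.0800
Numerator Σ(Δy_t−Δȳ)(Δy_{t+1}−Δȳ) = -626.8764
Denominator Σ(Δy_t−Δȳ)² = 894.5560
r_1(Δy) = -626.8764 / 894.5560 = -0.701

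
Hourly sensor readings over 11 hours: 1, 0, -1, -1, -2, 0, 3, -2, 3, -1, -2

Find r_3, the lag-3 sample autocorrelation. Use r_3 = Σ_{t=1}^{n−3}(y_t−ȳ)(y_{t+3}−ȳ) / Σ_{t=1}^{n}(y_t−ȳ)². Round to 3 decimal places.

0.016

Mean ȳ = (1 + 0 − 1 − 1 − 2 + 0 + 3 − 2 + 3 − 1 − 2)/11 = -0.1818
Numerator Σ_{t=1}^{8}(y_t−ȳ)(y_{t+3}−ȳ) = 0.5372
Denominator Σ(y_t−ȳ)² = 33.6364
r_3 = 0.5372 / 33.6364 = 0.016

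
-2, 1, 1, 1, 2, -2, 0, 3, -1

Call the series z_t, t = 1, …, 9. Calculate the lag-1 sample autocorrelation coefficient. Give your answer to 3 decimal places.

Mean z̄ = (-2 + 1 + 1 + 1 + 2 − 2 + 0 + 3 − 1)/9 = 0.3333
Numerator Σ_{t=1}^{8}(z_t−z̄)(z_{t+1}−z̄) = -7.1111
Denominator Σ(z_t−z̄)² = 24.0000
r_1 = -7.1111 / 24.0000 = -0.296

-0.296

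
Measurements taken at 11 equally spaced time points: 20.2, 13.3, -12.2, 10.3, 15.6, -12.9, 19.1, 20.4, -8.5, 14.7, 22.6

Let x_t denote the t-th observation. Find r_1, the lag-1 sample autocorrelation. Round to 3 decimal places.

Mean x̄ = (20.2 + 13.3 − 12.2 + 10.3 + 15.6 − 12.9 + 19.1 + 20.4 − 8.5 + 14.7 + 22.6)/11 = 9.3273
Numerator Σ_{t=1}^{10}(x_t−x̄)(x_{t+1}−x̄) = -527.4689
Denominator Σ(x_t−x̄)² = 1872.7218
r_1 = -527.4689 / 1872.7218 = -0.282

-0.282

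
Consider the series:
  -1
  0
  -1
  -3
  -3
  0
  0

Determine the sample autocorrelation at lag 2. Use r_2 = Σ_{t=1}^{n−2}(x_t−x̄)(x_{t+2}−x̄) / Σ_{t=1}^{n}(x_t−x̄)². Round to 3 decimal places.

Mean x̄ = (-1 + 0 − 1 − 3 − 3 + 0 + 0)/7 = -1.1429
Deviations from mean: 0.1429, 1.1429, 0.1429, -1.8571, -1.8571, 1.1429, 1.1429
Σ(x_t−x̄)(x_{t+2}−x̄) = (0.0204) + (-2.1224) + (-0.2653) + (-2.1224) + (-2.1224) = -6.6122
Denominator Σ(x_t−x̄)² = 10.8571
r_2 = -6.6122 / 10.8571 = -0.609

-0.609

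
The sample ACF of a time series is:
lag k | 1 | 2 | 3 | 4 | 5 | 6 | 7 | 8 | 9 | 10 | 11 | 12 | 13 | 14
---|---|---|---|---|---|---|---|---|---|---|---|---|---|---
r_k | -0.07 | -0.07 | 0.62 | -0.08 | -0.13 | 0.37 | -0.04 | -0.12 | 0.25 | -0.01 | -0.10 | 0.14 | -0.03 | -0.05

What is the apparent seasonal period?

The largest autocorrelation is r_3 = 0.62, with weaker echoes at lags 6 (0.37) and 9 (0.25); the remaining lags stay at or below 0.14.
The dominant spike at lag 3 indicates a seasonal period of 3.

3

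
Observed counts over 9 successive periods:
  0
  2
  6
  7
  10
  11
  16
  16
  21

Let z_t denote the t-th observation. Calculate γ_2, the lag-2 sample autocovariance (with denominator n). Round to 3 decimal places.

Mean z̄ = (0 + 2 + 6 + 7 + 10 + 11 + 16 + 16 + 21)/9 = 9.8889
Σ_{t=1}^{7}(z_t−z̄)(z_{t+2}−z̄) = 132.9753
γ_2 = 132.9753 / 9 = 14.775

14.775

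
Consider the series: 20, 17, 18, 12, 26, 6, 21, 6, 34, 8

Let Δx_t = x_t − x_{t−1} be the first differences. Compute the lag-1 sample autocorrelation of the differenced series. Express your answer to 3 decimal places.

First differences Δx: -3, 1, -6, 14, -20, 15, -15, 28, -26
Mean of differences = -1.3333
Numerator Σ(Δx_t−Δx̄)(Δx_{t+1}−Δx̄) = -2025.1111
Denominator Σ(Δx_t−Δx̄)² = 2536.0000
r_1(Δx) = -2025.1111 / 2536.0000 = -0.799

-0.799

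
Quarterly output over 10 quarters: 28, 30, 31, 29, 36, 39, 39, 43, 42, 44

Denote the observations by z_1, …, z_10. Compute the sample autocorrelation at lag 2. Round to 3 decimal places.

Mean z̄ = (28 + 30 + 31 + 29 + 36 + 39 + 39 + 43 + 42 + 44)/10 = 36.1000
Numerator Σ_{t=1}^{8}(z_t−z̄)(z_{t+2}−z̄) = 155.8800
Denominator Σ(z_t−z̄)² = 340.9000
r_2 = 155.8800 / 340.9000 = 0.457

0.457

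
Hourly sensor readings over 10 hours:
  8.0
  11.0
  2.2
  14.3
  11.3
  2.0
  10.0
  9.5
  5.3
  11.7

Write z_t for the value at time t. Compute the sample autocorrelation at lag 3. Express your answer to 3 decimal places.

0.534

Mean z̄ = (8.0 + 11.0 + 2.2 + 14.3 + 11.3 + 2.0 + 10.0 + 9.5 + 5.3 + 11.7)/10 = 8.5300
Σ(z_t−z̄)(z_{t+3}−z̄) = (-3.0581) + (6.8419) + (41.3349) + (8.4819) + (2.6869) + (21.0919) + (4.6599) = 82.0393
Denominator Σ(z_t−z̄)² = 153.6410
r_3 = 82.0393 / 153.6410 = 0.534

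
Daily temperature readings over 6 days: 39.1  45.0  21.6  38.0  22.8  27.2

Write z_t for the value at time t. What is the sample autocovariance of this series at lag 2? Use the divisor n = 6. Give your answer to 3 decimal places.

Mean z̄ = (39.1 + 45.0 + 21.6 + 38.0 + 22.8 + 27.2)/6 = 32.2833
Σ_{t=1}^{4}(z_t−z̄)(z_{t+2}−z̄) = 72.1261
γ_2 = 72.1261 / 6 = 12.021

12.021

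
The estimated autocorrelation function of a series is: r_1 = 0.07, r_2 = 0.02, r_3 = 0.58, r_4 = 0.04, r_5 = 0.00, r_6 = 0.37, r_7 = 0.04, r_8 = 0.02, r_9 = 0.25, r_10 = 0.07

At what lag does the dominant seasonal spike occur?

3

The largest autocorrelation is r_3 = 0.58, with weaker echoes at lags 6 (0.37) and 9 (0.25); the remaining lags stay at or below 0.07.
The dominant spike at lag 3 indicates a seasonal period of 3.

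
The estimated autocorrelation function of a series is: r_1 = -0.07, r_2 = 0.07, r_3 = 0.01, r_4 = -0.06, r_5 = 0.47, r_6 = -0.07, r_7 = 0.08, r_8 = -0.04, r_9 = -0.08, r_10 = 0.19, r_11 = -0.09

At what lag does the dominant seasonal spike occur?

The largest autocorrelation is r_5 = 0.47, with a weaker echo at lag 10 (0.19); the remaining lags stay at or below 0.08.
The dominant spike at lag 5 indicates a seasonal period of 5.

5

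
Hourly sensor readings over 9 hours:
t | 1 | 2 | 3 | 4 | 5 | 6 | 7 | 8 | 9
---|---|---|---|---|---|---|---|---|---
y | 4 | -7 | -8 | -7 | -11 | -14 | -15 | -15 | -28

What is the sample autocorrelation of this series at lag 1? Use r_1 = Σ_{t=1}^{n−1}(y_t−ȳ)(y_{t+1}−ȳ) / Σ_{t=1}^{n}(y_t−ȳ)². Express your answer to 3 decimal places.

0.302

Mean ȳ = (4 − 7 − 8 − 7 − 11 − 14 − 15 − 15 − 28)/9 = -11.2222
Numerator Σ_{t=1}^{8}(y_t−ȳ)(y_{t+1}−ȳ) = 179.9506
Denominator Σ(y_t−ȳ)² = 595.5556
r_1 = 179.9506 / 595.5556 = 0.302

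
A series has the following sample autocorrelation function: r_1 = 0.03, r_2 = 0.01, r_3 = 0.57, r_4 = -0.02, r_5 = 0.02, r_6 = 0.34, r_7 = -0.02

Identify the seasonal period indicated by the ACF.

3

The largest autocorrelation is r_3 = 0.57, with a weaker echo at lag 6 (0.34); the remaining lags stay at or below 0.03.
The dominant spike at lag 3 indicates a seasonal period of 3.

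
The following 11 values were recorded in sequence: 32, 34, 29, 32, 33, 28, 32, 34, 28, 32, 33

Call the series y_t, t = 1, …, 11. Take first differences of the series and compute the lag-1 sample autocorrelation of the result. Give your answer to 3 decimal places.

First differences Δy: 2, -5, 3, 1, -5, 4, 2, -6, 4, 1
Mean of differences = 0.1000
Numerator Σ(Δy_t−Δȳ)(Δy_{t+1}−Δȳ) = -70.8100
Denominator Σ(Δy_t−Δȳ)² = 136.9000
r_1(Δy) = -70.8100 / 136.9000 = -0.517

-0.517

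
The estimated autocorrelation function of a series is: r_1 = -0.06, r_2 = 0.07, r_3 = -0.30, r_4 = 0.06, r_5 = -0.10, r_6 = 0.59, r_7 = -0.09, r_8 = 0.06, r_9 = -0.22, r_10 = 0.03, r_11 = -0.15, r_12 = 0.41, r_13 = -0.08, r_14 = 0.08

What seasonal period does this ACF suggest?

The largest autocorrelation is r_6 = 0.59, with a weaker echo at lag 12 (0.41); the remaining lags stay at or below 0.08.
The dominant spike at lag 6 indicates a seasonal period of 6.

6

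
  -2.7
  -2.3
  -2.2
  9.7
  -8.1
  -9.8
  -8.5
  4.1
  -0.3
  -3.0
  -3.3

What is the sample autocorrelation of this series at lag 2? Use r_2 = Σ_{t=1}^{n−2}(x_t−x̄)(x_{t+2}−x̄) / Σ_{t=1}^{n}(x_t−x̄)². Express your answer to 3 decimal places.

Mean x̄ = (-2.7 − 2.3 − 2.2 + 9.7 − 8.1 − 9.8 − 8.5 + 4.1 − 0.3 − 3.0 − 3.3)/11 = -2.4000
Numerator Σ_{t=1}^{9}(x_t−x̄)(x_{t+2}−x̄) = -121.4600
Denominator Σ(x_t−x̄)² = 318.8400
r_2 = -121.4600 / 318.8400 = -0.381

-0.381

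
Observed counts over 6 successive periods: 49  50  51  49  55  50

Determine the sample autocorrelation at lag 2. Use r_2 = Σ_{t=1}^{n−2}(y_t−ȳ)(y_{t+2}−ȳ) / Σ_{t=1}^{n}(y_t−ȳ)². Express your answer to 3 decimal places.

Mean ȳ = (49 + 50 + 51 + 49 + 55 + 50)/6 = 50.6667
Numerator Σ_{t=1}^{4}(y_t−ȳ)(y_{t+2}−ȳ) = 3.1111
Denominator Σ(y_t−ȳ)² = 25.3333
r_2 = 3.1111 / 25.3333 = 0.123

0.123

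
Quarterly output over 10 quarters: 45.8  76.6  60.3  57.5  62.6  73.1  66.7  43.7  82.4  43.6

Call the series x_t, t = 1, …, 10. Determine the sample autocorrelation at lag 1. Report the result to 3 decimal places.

-0.586

Mean x̄ = (45.8 + 76.6 + 60.3 + 57.5 + 62.6 + 73.1 + 66.7 + 43.7 + 82.4 + 43.6)/10 = 61.2300
Numerator Σ_{t=1}^{9}(x_t−x̄)(x_{t+1}−x̄) = -1012.1299
Denominator Σ(x_t−x̄)² = 1728.0810
r_1 = -1012.1299 / 1728.0810 = -0.586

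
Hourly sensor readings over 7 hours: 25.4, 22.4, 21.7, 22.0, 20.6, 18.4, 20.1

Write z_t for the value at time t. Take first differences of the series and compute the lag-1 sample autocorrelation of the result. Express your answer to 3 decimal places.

-0.240

First differences Δz: -3.0, -0.7, 0.3, -1.4, -2.2, 1.7
Mean of differences = -0.8833
Numerator Σ(Δz_t−Δz̄)(Δz_{t+1}−Δz̄) = -3.5036
Denominator Σ(Δz_t−Δz̄)² = 14.5883
r_1(Δz) = -3.5036 / 14.5883 = -0.240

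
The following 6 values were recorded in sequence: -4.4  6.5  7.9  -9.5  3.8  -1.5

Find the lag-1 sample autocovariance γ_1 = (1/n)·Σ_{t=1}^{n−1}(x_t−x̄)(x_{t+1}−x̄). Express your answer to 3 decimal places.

Mean x̄ = (-4.4 + 6.5 + 7.9 − 9.5 + 3.8 − 1.5)/6 = 0.4667
Σ_{t=1}^{5}(x_t−x̄)(x_{t+1}−x̄) = -98.3778
γ_1 = -98.3778 / 6 = -16.396

-16.396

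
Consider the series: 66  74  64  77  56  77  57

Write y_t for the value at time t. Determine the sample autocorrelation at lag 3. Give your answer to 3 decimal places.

-0.459

Mean ȳ = (66 + 74 + 64 + 77 + 56 + 77 + 57)/7 = 67.2857
Deviations from mean: -1.2857, 6.7143, -3.2857, 9.7143, -11.2857, 9.7143, -10.2857
Σ(y_t−ȳ)(y_{t+3}−ȳ) = (-12.4898) + (-75.7755) + (-31.9184) + (-99.9184) = -220.1020
Denominator Σ(y_t−ȳ)² = 479.4286
r_3 = -220.1020 / 479.4286 = -0.459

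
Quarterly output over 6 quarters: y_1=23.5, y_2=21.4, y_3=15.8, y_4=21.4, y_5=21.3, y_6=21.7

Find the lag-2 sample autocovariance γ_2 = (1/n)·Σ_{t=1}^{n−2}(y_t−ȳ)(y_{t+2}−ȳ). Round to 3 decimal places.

Mean ȳ = (23.5 + 21.4 + 15.8 + 21.4 + 21.3 + 21.7)/6 = 20.8500
Deviations: 2.6500, 0.5500, -5.0500, 0.5500, 0.4500, 0.8500
Σ_{t=1}^{4}(y_t−ȳ)(y_{t+2}−ȳ) = -14.8850
γ_2 = -14.8850 / 6 = -2.481

-2.481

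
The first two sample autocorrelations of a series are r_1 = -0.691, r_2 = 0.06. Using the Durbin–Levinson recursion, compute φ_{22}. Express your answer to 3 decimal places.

-0.799

φ_{22} = (r_2 − r_1²) / (1 − r_1²)
r_1² = (-0.691)² = 0.477481
Numerator = 0.06 − 0.4775 = -0.4175; denominator = 1 − 0.4775 = 0.5225
φ_{22} = -0.4175 / 0.5225 = -0.799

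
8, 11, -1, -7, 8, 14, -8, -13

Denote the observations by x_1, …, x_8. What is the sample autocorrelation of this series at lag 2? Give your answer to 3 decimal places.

Mean x̄ = (8 + 11 − 1 − 7 + 8 + 14 − 8 − 13)/8 = 1.5000
Σ(x_t−x̄)(x_{t+2}−x̄) = (-16.2500) + (-80.7500) + (-16.2500) + (-106.2500) + (-61.7500) + (-181.2500) = -462.5000
Denominator Σ(x_t−x̄)² = 710.0000
r_2 = -462.5000 / 710.0000 = -0.651

-0.651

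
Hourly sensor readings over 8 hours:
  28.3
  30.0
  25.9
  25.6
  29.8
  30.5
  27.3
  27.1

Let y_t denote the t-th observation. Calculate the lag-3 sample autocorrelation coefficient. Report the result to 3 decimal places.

-0.091

Mean ȳ = (28.3 + 30.0 + 25.9 + 25.6 + 29.8 + 30.5 + 27.3 + 27.1)/8 = 28.0625
Numerator Σ_{t=1}^{5}(y_t−ȳ)(y_{t+3}−ȳ) = -2.2842
Denominator Σ(y_t−ȳ)² = 25.0188
r_3 = -2.2842 / 25.0188 = -0.091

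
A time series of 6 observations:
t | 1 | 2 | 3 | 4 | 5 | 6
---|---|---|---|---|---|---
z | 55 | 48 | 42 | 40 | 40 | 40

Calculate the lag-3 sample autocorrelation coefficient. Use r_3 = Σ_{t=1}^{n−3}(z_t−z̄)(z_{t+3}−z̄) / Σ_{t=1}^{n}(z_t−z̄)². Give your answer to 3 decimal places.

Mean z̄ = (55 + 48 + 42 + 40 + 40 + 40)/6 = 44.1667
Deviations from mean: 10.8333, 3.8333, -2.1667, -4.1667, -4.1667, -4.1667
Σ(z_t−z̄)(z_{t+3}−z̄) = (-45.1389) + (-15.9722) + (9.0278) = -52.0833
Denominator Σ(z_t−z̄)² = 188.8333
r_3 = -52.0833 / 188.8333 = -0.276

-0.276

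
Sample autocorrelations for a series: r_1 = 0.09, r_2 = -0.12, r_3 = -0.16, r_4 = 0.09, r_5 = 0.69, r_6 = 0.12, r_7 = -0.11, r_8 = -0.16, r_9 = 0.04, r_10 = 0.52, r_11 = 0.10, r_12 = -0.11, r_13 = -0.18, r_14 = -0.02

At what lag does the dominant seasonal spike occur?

5

The largest autocorrelation is r_5 = 0.69, with a weaker echo at lag 10 (0.52); the remaining lags stay at or below 0.12.
The dominant spike at lag 5 indicates a seasonal period of 5.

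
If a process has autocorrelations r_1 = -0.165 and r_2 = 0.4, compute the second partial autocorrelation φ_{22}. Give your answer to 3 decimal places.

0.383

φ_{22} = (r_2 − r_1²) / (1 − r_1²)
r_1² = (-0.165)² = 0.027225
Numerator = 0.4 − 0.0272 = 0.3728; denominator = 1 − 0.0272 = 0.9728
φ_{22} = 0.3728 / 0.9728 = 0.383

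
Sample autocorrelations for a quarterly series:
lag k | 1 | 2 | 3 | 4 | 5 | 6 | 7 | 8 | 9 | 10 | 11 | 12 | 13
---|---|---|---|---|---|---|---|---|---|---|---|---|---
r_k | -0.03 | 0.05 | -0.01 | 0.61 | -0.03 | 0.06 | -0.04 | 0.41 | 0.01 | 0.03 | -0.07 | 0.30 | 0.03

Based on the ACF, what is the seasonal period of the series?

4

The largest autocorrelation is r_4 = 0.61, with weaker echoes at lags 8 (0.41) and 12 (0.30); the remaining lags stay at or below 0.06.
The dominant spike at lag 4 indicates a seasonal period of 4.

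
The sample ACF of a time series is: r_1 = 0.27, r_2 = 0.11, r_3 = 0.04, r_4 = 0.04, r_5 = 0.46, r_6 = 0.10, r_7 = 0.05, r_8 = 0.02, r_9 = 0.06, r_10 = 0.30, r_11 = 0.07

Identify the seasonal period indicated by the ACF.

5

The largest autocorrelation is r_5 = 0.46, with a weaker echo at lag 10 (0.30); the remaining lags stay at or below 0.27. The elevated value at lag 1 (0.27), dropping to 0.11 at lag 2, reflects decaying short-term dependence rather than seasonality.
The dominant spike at lag 5 indicates a seasonal period of 5.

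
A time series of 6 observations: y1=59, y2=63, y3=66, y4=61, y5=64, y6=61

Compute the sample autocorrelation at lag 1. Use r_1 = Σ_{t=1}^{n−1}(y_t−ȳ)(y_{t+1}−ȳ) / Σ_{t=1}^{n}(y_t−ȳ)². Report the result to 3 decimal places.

-0.291

Mean ȳ = (59 + 63 + 66 + 61 + 64 + 61)/6 = 62.3333
Deviations from mean: -3.3333, 0.6667, 3.6667, -1.3333, 1.6667, -1.3333
Numerator Σ_{t=1}^{5}(y_t−ȳ)(y_{t+1}−ȳ) = -9.1111
Denominator Σ(y_t−ȳ)² = 31.3333
r_1 = -9.1111 / 31.3333 = -0.291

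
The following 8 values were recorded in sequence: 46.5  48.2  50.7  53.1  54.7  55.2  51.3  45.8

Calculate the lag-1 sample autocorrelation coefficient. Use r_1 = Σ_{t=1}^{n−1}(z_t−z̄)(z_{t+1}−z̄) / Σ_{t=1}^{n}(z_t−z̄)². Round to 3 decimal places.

Mean z̄ = (46.5 + 48.2 + 50.7 + 53.1 + 54.7 + 55.2 + 51.3 + 45.8)/8 = 50.6875
Numerator Σ_{t=1}^{7}(z_t−z̄)(z_{t+1}−z̄) = 37.9723
Denominator Σ(z_t−z̄)² = 90.2688
r_1 = 37.9723 / 90.2688 = 0.421

0.421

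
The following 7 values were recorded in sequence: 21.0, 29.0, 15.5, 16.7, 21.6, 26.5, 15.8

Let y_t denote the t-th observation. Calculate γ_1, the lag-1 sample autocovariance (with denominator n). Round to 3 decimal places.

Mean ȳ = (21.0 + 29.0 + 15.5 + 16.7 + 21.6 + 26.5 + 15.8)/7 = 20.8714
Deviations: 0.1286, 8.1286, -5.3714, -4.1714, 0.7286, 5.6286, -5.0714
Σ_{t=1}^{6}(y_t−ȳ)(y_{t+1}−ȳ) = -47.6937
γ_1 = -47.6937 / 7 = -6.813

-6.813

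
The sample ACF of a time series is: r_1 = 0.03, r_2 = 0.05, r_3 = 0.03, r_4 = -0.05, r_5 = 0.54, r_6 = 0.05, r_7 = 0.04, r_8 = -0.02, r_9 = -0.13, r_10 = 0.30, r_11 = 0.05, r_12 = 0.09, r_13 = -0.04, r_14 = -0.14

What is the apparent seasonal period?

5

The largest autocorrelation is r_5 = 0.54, with a weaker echo at lag 10 (0.30); the remaining lags stay at or below 0.09.
The dominant spike at lag 5 indicates a seasonal period of 5.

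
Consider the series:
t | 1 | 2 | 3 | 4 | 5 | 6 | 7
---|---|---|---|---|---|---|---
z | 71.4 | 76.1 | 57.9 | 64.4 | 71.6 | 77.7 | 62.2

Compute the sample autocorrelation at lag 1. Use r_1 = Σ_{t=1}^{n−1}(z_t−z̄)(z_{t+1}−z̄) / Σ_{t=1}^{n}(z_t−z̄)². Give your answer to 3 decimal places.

Mean z̄ = (71.4 + 76.1 + 57.9 + 64.4 + 71.6 + 77.7 + 62.2)/7 = 68.7571
Deviations from mean: 2.6429, 7.3429, -10.8571, -4.3571, 2.8429, 8.9429, -6.5571
Σ(z_t−z̄)(z_{t+1}−z̄) = (19.4061) + (-79.7224) + (47.3061) + (-12.3867) + (25.4233) + (-58.6396) = -58.6133
Denominator Σ(z_t−z̄)² = 328.8171
r_1 = -58.6133 / 328.8171 = -0.178

-0.178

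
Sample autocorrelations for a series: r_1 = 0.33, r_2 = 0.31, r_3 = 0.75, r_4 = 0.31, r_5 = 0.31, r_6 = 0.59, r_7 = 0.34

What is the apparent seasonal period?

3

The largest autocorrelation is r_3 = 0.75, with a weaker echo at lag 6 (0.59); the remaining lags stay at or below 0.34.
The dominant spike at lag 3 indicates a seasonal period of 3.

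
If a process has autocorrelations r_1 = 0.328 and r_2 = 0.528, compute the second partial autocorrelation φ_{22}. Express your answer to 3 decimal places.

φ_{22} = (r_2 − r_1²) / (1 − r_1²)
r_1² = (0.328)² = 0.107584
Numerator = 0.528 − 0.1076 = 0.4204; denominator = 1 − 0.1076 = 0.8924
φ_{22} = 0.4204 / 0.8924 = 0.471

0.471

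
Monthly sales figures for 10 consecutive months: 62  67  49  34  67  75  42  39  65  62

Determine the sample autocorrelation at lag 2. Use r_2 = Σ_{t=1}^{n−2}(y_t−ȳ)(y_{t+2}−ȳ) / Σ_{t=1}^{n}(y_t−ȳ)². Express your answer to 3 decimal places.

Mean ȳ = (62 + 67 + 49 + 34 + 67 + 75 + 42 + 39 + 65 + 62)/10 = 56.2000
Numerator Σ_{t=1}^{8}(y_t−ȳ)(y_{t+2}−ȳ) = -1478.0800
Denominator Σ(y_t−ȳ)² = 1773.6000
r_2 = -1478.0800 / 1773.6000 = -0.833

-0.833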